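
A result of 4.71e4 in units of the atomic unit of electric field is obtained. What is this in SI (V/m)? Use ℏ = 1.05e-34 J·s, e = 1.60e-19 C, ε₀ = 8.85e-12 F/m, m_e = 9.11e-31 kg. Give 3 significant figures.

2.45e16 V/m

One atomic unit of electric field: E_au = E_h/(e a₀) = m_e²e⁵/((4πε₀)³ℏ⁴) = 5.20e11 V/m.
4.71e4 × 5.20e11 V/m = 2.45e16 V/m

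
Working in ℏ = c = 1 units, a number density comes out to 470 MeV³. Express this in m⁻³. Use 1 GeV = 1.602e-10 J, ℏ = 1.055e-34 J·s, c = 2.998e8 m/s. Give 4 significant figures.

Number density is [L]⁻³ = [E]³/(ℏc)³.
1 GeV³ → 1/(ℏc)³ × (1 GeV in J)³ = 1.299e47 m⁻³.
Convert the energy scale: 470 MeV³ = 4.70e-7 GeV³.
Result: 4.70e-7 × 1.299e47 = 6.107e40 m⁻³.

6.107e40 m⁻³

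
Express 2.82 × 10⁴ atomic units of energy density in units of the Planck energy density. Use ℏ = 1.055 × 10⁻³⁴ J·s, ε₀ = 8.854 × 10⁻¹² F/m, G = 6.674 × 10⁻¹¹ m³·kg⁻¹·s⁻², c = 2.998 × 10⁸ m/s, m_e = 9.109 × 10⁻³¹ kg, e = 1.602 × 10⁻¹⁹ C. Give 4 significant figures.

atomic unit of energy density: u_au = E_h/a₀³ = m_e⁴e¹⁰/((4πε₀)⁵ℏ⁸) = 2.929 × 10¹³ J/m³
Planck energy density: u_P = c⁷/(ℏG²) = 4.632 × 10¹¹³ J/m³
2.82 × 10⁴ × 2.929 × 10¹³ / 4.632 × 10¹¹³ = 1.783 × 10⁻⁹⁶

1.783 × 10⁻⁹⁶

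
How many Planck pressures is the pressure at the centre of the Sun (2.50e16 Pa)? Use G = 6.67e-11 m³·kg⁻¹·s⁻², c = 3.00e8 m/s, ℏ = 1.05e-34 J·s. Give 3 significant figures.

Planck pressure: p_P = c⁷/(ℏG²) = 4.68e113 Pa.
2.50e16 / 4.68e113 = 5.34e-98

5.34e-98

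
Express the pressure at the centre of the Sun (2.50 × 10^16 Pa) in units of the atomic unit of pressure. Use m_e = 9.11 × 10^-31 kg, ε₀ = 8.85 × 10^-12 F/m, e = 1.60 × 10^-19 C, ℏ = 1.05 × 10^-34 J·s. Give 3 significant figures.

atomic unit of pressure: P_au = E_h/a₀³ = m_e⁴e¹⁰/((4πε₀)⁵ℏ⁸) = 3.01 × 10^13 Pa.
2.50 × 10^16 / 3.01 × 10^13 = 830

830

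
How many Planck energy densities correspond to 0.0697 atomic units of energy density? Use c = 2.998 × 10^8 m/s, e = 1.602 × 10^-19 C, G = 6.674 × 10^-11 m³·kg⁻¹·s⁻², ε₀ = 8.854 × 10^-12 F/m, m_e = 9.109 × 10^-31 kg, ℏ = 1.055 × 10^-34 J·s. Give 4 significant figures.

4.407 × 10^-102

atomic unit of energy density: u_au = E_h/a₀³ = m_e⁴e¹⁰/((4πε₀)⁵ℏ⁸) = 2.929 × 10^13 J/m³
Planck energy density: u_P = c⁷/(ℏG²) = 4.632 × 10^113 J/m³
0.0697 × 2.929 × 10^13 / 4.632 × 10^113 = 4.407 × 10^-102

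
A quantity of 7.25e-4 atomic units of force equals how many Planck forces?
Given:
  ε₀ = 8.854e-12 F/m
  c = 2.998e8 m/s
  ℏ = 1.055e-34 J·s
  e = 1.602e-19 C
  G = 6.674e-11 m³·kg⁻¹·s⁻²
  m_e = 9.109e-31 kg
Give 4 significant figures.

atomic unit of force: F_au = E_h/a₀ = m_e²e⁶/((4πε₀)³ℏ⁴) = 8.220e-8 N
Planck force: F_P = c⁴/G = 1.210e44 N
7.25e-4 × 8.220e-8 / 1.210e44 = 4.923e-55

4.923e-55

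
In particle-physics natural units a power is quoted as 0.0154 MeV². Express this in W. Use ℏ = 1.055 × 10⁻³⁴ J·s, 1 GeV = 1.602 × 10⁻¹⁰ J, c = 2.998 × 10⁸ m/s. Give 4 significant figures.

3.746 × 10⁶ W

Power is [E]/[T] = [E]²/ℏ.
1 GeV² → 1/ℏ × (1 GeV in J)² = 2.433 × 10¹⁴ W.
Convert the energy scale: 0.0154 MeV² = 1.54 × 10⁻⁸ GeV².
Result: 1.54 × 10⁻⁸ × 2.433 × 10¹⁴ = 3.746 × 10⁶ W.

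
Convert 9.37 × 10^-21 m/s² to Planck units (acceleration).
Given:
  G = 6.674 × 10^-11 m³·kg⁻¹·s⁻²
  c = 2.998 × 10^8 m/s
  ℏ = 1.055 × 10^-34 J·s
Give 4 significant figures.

Planck acceleration: a_P = √(c⁷/(ℏG)) = 5.560 × 10^51 m/s².
9.37 × 10^-21 / 5.560 × 10^51 = 1.685 × 10^-72

1.685 × 10^-72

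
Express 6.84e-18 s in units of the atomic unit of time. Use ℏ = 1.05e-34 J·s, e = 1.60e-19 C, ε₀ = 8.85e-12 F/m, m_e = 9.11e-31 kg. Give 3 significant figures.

atomic unit of time: τ_au = (4πε₀)²ℏ³/(m_e e⁴) = 2.40e-17 s.
6.84e-18 / 2.40e-17 = 0.285

0.285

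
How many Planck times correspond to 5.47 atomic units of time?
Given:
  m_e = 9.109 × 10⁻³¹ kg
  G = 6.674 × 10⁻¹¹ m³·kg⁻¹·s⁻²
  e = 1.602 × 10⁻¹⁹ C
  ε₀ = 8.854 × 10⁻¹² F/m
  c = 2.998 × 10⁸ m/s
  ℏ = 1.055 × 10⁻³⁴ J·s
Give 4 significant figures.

2.458 × 10²⁷

atomic unit of time: τ_au = (4πε₀)²ℏ³/(m_e e⁴) = 2.423 × 10⁻¹⁷ s
Planck time: t_P = √(ℏG/c⁵) = 5.392 × 10⁻⁴⁴ s
5.47 × 2.423 × 10⁻¹⁷ / 5.392 × 10⁻⁴⁴ = 2.458 × 10²⁷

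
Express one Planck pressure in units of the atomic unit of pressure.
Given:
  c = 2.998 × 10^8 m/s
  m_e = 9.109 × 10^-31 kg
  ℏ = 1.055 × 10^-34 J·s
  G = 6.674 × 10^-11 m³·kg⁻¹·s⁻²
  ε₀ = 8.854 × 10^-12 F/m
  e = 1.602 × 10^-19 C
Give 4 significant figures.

1.581 × 10^100

Planck pressure: p_P = c⁷/(ℏG²) = 4.632 × 10^113 Pa
atomic unit of pressure: P_au = E_h/a₀³ = m_e⁴e¹⁰/((4πε₀)⁵ℏ⁸) = 2.929 × 10^13 Pa
ratio = 4.632 × 10^113 / 2.929 × 10^13 = 1.581 × 10^100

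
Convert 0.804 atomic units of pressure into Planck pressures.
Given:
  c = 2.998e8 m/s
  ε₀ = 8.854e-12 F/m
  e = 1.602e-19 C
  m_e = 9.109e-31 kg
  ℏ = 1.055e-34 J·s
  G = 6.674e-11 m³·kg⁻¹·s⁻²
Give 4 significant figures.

atomic unit of pressure: P_au = E_h/a₀³ = m_e⁴e¹⁰/((4πε₀)⁵ℏ⁸) = 2.929e13 Pa
Planck pressure: p_P = c⁷/(ℏG²) = 4.632e113 Pa
0.804 × 2.929e13 / 4.632e113 = 5.084e-101

5.084e-101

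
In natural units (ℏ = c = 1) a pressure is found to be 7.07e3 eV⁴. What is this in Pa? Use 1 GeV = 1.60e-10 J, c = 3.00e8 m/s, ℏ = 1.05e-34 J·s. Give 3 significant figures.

1.48e5 Pa

Pressure is [E]/[L]³ = [E]⁴/(ℏc)³.
1 GeV⁴ → 1/(ℏc)³ × (1 GeV in J)⁴ = 2.10e37 Pa.
Convert the energy scale: 7.07e3 eV⁴ = 7.07e-33 GeV⁴.
Result: 7.07e-33 × 2.10e37 = 1.48e5 Pa.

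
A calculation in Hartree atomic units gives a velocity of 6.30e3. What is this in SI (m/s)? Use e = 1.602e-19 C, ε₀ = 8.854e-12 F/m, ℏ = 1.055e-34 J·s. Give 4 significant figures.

1.377e10 m/s

One atomic unit of velocity: v_au = e²/(4πε₀ℏ) = 2.186e6 m/s.
6.30e3 × 2.186e6 m/s = 1.377e10 m/s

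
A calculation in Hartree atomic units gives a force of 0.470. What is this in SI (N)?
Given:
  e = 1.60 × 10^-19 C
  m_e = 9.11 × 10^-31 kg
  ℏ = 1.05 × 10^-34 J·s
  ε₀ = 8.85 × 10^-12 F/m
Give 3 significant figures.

One atomic unit of force: F_au = E_h/a₀ = m_e²e⁶/((4πε₀)³ℏ⁴) = 8.33 × 10^-8 N.
0.470 × 8.33 × 10^-8 N = 3.91 × 10^-8 N

3.91 × 10^-8 N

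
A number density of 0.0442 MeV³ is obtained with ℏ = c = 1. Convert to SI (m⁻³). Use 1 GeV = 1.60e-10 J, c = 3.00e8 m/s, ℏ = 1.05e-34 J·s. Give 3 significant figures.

5.79e36 m⁻³

Number density is [L]⁻³ = [E]³/(ℏc)³.
1 GeV³ → 1/(ℏc)³ × (1 GeV in J)³ = 1.31e47 m⁻³.
Convert the energy scale: 0.0442 MeV³ = 4.42e-11 GeV³.
Result: 4.42e-11 × 1.31e47 = 5.79e36 m⁻³.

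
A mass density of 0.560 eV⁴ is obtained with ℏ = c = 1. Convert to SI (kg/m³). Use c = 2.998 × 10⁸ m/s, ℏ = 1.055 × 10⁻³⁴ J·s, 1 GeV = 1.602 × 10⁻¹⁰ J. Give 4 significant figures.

Mass density is [E]/(c²[L]³) = [E]⁴/(ℏ³c⁵).
1 GeV⁴ → 1/(ℏ³c⁵) × (1 GeV in J)⁴ = 2.316 × 10²⁰ kg/m³.
Convert the energy scale: 0.560 eV⁴ = 5.60 × 10⁻³⁷ GeV⁴.
Result: 5.60 × 10⁻³⁷ × 2.316 × 10²⁰ = 1.297 × 10⁻¹⁶ kg/m³.

1.297 × 10⁻¹⁶ kg/m³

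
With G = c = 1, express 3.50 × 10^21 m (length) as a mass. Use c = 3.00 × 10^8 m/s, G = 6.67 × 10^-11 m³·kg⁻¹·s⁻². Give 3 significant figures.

4.72 × 10^48 kg

Length → mass via c²/G.
3.50 × 10^21 m × (c²/G) = 4.72 × 10^48 kg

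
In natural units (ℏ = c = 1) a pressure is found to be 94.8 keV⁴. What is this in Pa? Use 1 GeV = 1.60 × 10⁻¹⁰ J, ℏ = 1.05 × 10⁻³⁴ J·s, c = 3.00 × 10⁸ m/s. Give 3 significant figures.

Pressure is [E]/[L]³ = [E]⁴/(ℏc)³.
1 GeV⁴ → 1/(ℏc)³ × (1 GeV in J)⁴ = 2.10 × 10³⁷ Pa.
Convert the energy scale: 94.8 keV⁴ = 9.48 × 10⁻²³ GeV⁴.
Result: 9.48 × 10⁻²³ × 2.10 × 10³⁷ = 1.99 × 10¹⁵ Pa.

1.99 × 10¹⁵ Pa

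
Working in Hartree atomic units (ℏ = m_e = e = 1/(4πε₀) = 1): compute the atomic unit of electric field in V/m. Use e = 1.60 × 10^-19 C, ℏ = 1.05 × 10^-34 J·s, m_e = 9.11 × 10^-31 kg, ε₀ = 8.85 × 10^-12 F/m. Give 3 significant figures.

5.20 × 10^11 V/m

Dimensional analysis gives E_au = E_h/(e a₀) = m_e²e⁵/((4πε₀)³ℏ⁴).
E_h = 4.38 × 10^-18 J
a₀ = 5.26 × 10^-11 m
E_h/(e·a₀) = 5.20 × 10^11 V/m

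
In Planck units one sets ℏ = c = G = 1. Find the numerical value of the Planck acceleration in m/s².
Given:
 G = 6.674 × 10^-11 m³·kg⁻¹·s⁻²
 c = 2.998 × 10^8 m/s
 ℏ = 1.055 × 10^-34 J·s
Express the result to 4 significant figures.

5.560 × 10^51 m/s²

a_P = √(c⁷/(ℏG))
  = √(3.092 × 10^103)
  = 5.560 × 10^51 m/s²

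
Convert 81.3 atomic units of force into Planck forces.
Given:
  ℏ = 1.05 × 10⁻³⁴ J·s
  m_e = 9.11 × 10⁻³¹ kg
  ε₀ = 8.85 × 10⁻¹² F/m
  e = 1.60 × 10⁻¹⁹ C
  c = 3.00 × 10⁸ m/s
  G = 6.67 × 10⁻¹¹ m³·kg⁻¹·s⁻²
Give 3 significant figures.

atomic unit of force: F_au = E_h/a₀ = m_e²e⁶/((4πε₀)³ℏ⁴) = 8.33 × 10⁻⁸ N
Planck force: F_P = c⁴/G = 1.21 × 10⁴⁴ N
81.3 × 8.33 × 10⁻⁸ / 1.21 × 10⁴⁴ = 5.58 × 10⁻⁵⁰

5.58 × 10⁻⁵⁰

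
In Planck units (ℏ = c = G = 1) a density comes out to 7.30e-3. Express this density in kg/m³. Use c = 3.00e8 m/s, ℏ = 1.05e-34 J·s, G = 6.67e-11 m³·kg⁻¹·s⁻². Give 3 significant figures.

One Planck density: ρ_P = c⁵/(ℏG²) = 5.20e96 kg/m³.
7.30e-3 × 5.20e96 kg/m³ = 3.80e94 kg/m³

3.80e94 kg/m³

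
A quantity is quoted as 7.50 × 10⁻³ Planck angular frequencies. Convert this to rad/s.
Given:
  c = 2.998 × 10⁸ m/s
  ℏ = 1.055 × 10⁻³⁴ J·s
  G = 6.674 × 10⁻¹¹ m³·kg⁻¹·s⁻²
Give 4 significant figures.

1.391 × 10⁴¹ rad/s

One Planck angular frequency: ω_P = √(c⁵/(ℏG)) = 1.855 × 10⁴³ rad/s.
7.50 × 10⁻³ × 1.855 × 10⁴³ rad/s = 1.391 × 10⁴¹ rad/s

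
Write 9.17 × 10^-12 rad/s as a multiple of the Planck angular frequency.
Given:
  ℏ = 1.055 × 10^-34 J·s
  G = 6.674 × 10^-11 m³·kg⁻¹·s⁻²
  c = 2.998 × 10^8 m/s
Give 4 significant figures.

Planck angular frequency: ω_P = √(c⁵/(ℏG)) = 1.855 × 10^43 rad/s.
9.17 × 10^-12 / 1.855 × 10^43 = 4.944 × 10^-55

4.944 × 10^-55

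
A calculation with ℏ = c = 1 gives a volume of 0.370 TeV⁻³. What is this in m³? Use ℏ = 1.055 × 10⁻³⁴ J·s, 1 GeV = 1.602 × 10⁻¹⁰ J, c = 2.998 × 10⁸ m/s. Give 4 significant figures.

2.848 × 10⁻⁵⁷ m³

Volume is [L]³ = [E]⁻³·(ℏc)³.
1 GeV⁻³ → (ℏc)³ × (1 GeV in J)⁻³ = 7.696 × 10⁻⁴⁸ m³.
Convert the energy scale: 0.370 TeV⁻³ = 3.70 × 10⁻¹⁰ GeV⁻³.
Result: 3.70 × 10⁻¹⁰ × 7.696 × 10⁻⁴⁸ = 2.848 × 10⁻⁵⁷ m³.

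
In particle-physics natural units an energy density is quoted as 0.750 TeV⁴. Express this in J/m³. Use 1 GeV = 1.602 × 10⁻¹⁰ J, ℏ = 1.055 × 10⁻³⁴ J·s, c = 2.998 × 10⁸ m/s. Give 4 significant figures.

1.561 × 10⁴⁹ J/m³

[E]/[L]³ = [E]⁴/(ℏc)³; restore (ℏc)⁻³.
1 GeV⁴ → 1/(ℏc)³ × (1 GeV in J)⁴ = 2.082 × 10³⁷ J/m³.
Convert the energy scale: 0.750 TeV⁴ = 7.50 × 10¹¹ GeV⁴.
Result: 7.50 × 10¹¹ × 2.082 × 10³⁷ = 1.561 × 10⁴⁹ J/m³.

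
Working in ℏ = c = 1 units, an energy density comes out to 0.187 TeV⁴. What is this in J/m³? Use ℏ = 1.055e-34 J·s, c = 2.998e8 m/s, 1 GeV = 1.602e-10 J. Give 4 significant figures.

3.893e48 J/m³

[E]/[L]³ = [E]⁴/(ℏc)³; restore (ℏc)⁻³.
1 GeV⁴ → 1/(ℏc)³ × (1 GeV in J)⁴ = 2.082e37 J/m³.
Convert the energy scale: 0.187 TeV⁴ = 1.87e11 GeV⁴.
Result: 1.87e11 × 2.082e37 = 3.893e48 J/m³.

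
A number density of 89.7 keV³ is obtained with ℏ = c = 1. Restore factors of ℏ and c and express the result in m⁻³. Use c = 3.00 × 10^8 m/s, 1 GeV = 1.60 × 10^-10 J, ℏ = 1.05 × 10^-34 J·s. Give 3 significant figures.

Number density is [L]⁻³ = [E]³/(ℏc)³.
1 GeV³ → 1/(ℏc)³ × (1 GeV in J)³ = 1.31 × 10^47 m⁻³.
Convert the energy scale: 89.7 keV³ = 8.97 × 10^-17 GeV³.
Result: 8.97 × 10^-17 × 1.31 × 10^47 = 1.18 × 10^31 m⁻³.

1.18 × 10^31 m⁻³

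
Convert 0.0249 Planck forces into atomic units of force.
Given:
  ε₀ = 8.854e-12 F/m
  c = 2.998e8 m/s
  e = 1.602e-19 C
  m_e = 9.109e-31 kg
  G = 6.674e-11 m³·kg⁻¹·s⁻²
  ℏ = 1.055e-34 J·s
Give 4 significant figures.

Planck force: F_P = c⁴/G = 1.210e44 N
atomic unit of force: F_au = E_h/a₀ = m_e²e⁶/((4πε₀)³ℏ⁴) = 8.220e-8 N
0.0249 × 1.210e44 / 8.220e-8 = 3.667e49

3.667e49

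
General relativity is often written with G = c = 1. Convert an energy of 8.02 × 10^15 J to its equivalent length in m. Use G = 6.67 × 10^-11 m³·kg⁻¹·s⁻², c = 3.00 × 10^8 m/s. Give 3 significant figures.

6.60 × 10^-29 m

Energy → length via G/c⁴.
8.02 × 10^15 J × (G/c⁴) = 6.60 × 10^-29 m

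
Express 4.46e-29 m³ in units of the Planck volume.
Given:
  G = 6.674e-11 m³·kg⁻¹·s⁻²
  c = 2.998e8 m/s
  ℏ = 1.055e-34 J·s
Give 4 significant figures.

1.056e76

Planck volume: V_P = (ℏG/c³)^(3/2) = 4.224e-105 m³.
4.46e-29 / 4.224e-105 = 1.056e76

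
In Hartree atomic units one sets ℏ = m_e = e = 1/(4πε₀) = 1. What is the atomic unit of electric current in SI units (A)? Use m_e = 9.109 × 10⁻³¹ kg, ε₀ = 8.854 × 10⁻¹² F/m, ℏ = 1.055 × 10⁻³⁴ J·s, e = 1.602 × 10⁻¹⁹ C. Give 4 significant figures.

I_au = e E_h/ℏ = m_e e⁵/((4πε₀)²ℏ³)
E_h = 4.354 × 10⁻¹⁸ J
e·E_h/ℏ = 6.612 × 10⁻³ A

6.612 × 10⁻³ A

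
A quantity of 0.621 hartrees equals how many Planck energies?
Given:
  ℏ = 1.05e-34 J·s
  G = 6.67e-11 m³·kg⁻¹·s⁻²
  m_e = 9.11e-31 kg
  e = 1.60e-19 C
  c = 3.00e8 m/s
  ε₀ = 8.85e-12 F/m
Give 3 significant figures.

hartree: E_h = m_e e⁴/(4πε₀ℏ)² = 4.38e-18 J
Planck energy: E_P = √(ℏc⁵/G) = 1.96e9 J
0.621 × 4.38e-18 / 1.96e9 = 1.39e-27

1.39e-27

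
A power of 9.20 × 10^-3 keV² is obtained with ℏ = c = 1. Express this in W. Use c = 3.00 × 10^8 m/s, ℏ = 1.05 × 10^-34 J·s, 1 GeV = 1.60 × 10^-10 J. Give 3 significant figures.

2.24 W

Power is [E]/[T] = [E]²/ℏ.
1 GeV² → 1/ℏ × (1 GeV in J)² = 2.44 × 10^14 W.
Convert the energy scale: 9.20 × 10^-3 keV² = 9.20 × 10^-15 GeV².
Result: 9.20 × 10^-15 × 2.44 × 10^14 = 2.24 W.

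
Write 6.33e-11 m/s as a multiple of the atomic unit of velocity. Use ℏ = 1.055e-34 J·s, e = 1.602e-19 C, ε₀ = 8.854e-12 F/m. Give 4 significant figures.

atomic unit of velocity: v_au = e²/(4πε₀ℏ) = 2.186e6 m/s.
6.33e-11 / 2.186e6 = 2.895e-17

2.895e-17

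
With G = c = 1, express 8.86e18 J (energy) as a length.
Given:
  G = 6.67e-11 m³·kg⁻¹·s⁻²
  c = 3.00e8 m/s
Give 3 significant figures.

7.30e-26 m

Energy → length via G/c⁴.
8.86e18 J × (G/c⁴) = 7.30e-26 m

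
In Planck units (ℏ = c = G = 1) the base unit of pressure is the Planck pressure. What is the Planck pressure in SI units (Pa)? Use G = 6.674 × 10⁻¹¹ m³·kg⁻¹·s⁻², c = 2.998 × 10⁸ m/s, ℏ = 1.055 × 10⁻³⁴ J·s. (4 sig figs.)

4.632 × 10¹¹³ Pa

p_P = c⁷/(ℏG²)
  = 2.177 × 10⁵⁹ / 4.699 × 10⁻⁵⁵
  = 4.632 × 10¹¹³ Pa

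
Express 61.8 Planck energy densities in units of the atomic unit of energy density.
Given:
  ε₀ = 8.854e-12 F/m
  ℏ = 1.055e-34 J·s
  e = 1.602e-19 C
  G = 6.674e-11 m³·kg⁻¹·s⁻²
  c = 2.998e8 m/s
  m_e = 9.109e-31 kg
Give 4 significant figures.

Planck energy density: u_P = c⁷/(ℏG²) = 4.632e113 J/m³
atomic unit of energy density: u_au = E_h/a₀³ = m_e⁴e¹⁰/((4πε₀)⁵ℏ⁸) = 2.929e13 J/m³
61.8 × 4.632e113 / 2.929e13 = 9.773e101

9.773e101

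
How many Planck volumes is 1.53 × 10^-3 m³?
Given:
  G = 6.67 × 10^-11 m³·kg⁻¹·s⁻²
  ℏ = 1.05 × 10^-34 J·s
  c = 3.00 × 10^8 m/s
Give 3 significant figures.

3.66 × 10^101

Planck volume: V_P = (ℏG/c³)^(3/2) = 4.18 × 10^-105 m³.
1.53 × 10^-3 / 4.18 × 10^-105 = 3.66 × 10^101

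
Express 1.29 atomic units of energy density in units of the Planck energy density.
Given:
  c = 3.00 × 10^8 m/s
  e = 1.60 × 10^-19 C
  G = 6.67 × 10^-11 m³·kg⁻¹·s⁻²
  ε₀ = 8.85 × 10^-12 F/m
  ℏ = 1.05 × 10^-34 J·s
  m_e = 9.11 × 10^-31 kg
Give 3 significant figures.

8.30 × 10^-101

atomic unit of energy density: u_au = E_h/a₀³ = m_e⁴e¹⁰/((4πε₀)⁵ℏ⁸) = 3.01 × 10^13 J/m³
Planck energy density: u_P = c⁷/(ℏG²) = 4.68 × 10^113 J/m³
1.29 × 3.01 × 10^13 / 4.68 × 10^113 = 8.30 × 10^-101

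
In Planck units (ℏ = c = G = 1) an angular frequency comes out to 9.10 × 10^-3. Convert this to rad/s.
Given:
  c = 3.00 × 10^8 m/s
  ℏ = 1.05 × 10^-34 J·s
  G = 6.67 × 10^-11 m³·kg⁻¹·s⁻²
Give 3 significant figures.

1.70 × 10^41 rad/s

One Planck angular frequency: ω_P = √(c⁵/(ℏG)) = 1.86 × 10^43 rad/s.
9.10 × 10^-3 × 1.86 × 10^43 rad/s = 1.70 × 10^41 rad/s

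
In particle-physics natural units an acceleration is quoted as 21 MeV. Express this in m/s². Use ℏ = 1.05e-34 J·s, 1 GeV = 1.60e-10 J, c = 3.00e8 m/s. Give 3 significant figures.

Acceleration is [L]/[T]² = c·[E]/ℏ.
1 GeV → c/ℏ × (1 GeV in J) = 4.57e32 m/s².
Convert the energy scale: 21 MeV = 0.0210 GeV.
Result: 0.0210 × 4.57e32 = 9.60e30 m/s².

9.60e30 m/s²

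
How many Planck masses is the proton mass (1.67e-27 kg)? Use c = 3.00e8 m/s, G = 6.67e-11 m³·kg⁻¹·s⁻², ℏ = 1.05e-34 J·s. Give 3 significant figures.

7.68e-20

Planck mass: m_P = √(ℏc/G) = 2.17e-8 kg.
1.67e-27 / 2.17e-8 = 7.68e-20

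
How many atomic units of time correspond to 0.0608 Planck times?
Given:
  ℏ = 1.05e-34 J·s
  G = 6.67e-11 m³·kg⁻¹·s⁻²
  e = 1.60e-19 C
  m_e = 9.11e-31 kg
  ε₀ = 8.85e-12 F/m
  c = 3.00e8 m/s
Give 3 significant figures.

1.36e-28

Planck time: t_P = √(ℏG/c⁵) = 5.37e-44 s
atomic unit of time: τ_au = (4πε₀)²ℏ³/(m_e e⁴) = 2.40e-17 s
0.0608 × 5.37e-44 / 2.40e-17 = 1.36e-28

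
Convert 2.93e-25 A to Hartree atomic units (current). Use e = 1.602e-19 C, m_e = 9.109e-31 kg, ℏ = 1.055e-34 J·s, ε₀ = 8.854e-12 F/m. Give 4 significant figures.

atomic unit of electric current: I_au = e E_h/ℏ = m_e e⁵/((4πε₀)²ℏ³) = 6.612e-3 A.
2.93e-25 / 6.612e-3 = 4.431e-23

4.431e-23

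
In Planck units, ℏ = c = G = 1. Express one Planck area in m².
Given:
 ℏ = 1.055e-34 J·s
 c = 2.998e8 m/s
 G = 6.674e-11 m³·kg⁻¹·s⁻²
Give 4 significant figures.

Dimensional analysis gives A_P = ℏG/c³.
  = 7.041e-45 / 2.695e25
  = 2.613e-70 m²

2.613e-70 m²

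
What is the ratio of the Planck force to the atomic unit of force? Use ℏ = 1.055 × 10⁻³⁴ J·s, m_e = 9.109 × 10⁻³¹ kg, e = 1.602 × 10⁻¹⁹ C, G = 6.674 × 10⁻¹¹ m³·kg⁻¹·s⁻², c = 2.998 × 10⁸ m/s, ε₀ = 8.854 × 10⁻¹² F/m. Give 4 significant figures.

1.473 × 10⁵¹

Planck force: F_P = c⁴/G = 1.210 × 10⁴⁴ N
atomic unit of force: F_au = E_h/a₀ = m_e²e⁶/((4πε₀)³ℏ⁴) = 8.220 × 10⁻⁸ N
ratio = 1.210 × 10⁴⁴ / 8.220 × 10⁻⁸ = 1.473 × 10⁵¹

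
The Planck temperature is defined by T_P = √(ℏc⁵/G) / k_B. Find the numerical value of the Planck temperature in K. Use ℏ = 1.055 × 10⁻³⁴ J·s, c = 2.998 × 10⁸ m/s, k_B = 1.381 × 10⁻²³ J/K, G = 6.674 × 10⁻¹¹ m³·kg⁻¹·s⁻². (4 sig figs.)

T_P = √(ℏc⁵/G) / k_B
  = √(3.828 × 10¹⁸) × 7.241 × 10²²
  = 1.417 × 10³² K

1.417 × 10³² K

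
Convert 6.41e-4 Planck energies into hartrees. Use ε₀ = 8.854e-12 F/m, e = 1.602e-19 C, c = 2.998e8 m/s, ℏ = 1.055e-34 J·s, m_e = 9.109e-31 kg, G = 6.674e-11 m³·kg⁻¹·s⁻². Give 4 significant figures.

Planck energy: E_P = √(ℏc⁵/G) = 1.957e9 J
hartree: E_h = m_e e⁴/(4πε₀ℏ)² = 4.354e-18 J
6.41e-4 × 1.957e9 / 4.354e-18 = 2.880e23

2.880e23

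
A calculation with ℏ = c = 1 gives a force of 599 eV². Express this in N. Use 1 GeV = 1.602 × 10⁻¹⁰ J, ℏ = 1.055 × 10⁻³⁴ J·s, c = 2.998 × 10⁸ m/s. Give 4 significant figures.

4.860 × 10⁻¹⁰ N

Force is [E]/[L] = [E]²/(ℏc); restore (ℏc)⁻¹.
1 GeV² → 1/(ℏc) × (1 GeV in J)² = 8.114 × 10⁵ N.
Convert the energy scale: 599 eV² = 5.99 × 10⁻¹⁶ GeV².
Result: 5.99 × 10⁻¹⁶ × 8.114 × 10⁵ = 4.860 × 10⁻¹⁰ N.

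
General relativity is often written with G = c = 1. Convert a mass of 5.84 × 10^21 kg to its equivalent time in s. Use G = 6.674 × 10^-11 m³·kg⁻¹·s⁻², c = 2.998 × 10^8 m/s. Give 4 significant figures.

Mass → time via G/c³.
5.84 × 10^21 kg × (G/c³) = 1.446 × 10^-14 s

1.446 × 10^-14 s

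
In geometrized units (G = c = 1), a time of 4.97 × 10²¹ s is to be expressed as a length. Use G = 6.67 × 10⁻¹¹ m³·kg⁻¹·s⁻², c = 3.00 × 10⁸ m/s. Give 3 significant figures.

1.49 × 10³⁰ m

Time → length via c.
4.97 × 10²¹ s × (c) = 1.49 × 10³⁰ m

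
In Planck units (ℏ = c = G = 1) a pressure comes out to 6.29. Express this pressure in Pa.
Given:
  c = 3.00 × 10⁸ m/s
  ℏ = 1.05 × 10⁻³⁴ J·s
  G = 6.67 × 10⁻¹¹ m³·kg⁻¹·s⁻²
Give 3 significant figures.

2.94 × 10¹¹⁴ Pa

One Planck pressure: p_P = c⁷/(ℏG²) = 4.68 × 10¹¹³ Pa.
6.29 × 4.68 × 10¹¹³ Pa = 2.94 × 10¹¹⁴ Pa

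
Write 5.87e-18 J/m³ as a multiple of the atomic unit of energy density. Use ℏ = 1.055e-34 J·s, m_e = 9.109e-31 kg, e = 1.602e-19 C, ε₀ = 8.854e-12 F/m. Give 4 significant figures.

2.004e-31

atomic unit of energy density: u_au = E_h/a₀³ = m_e⁴e¹⁰/((4πε₀)⁵ℏ⁸) = 2.929e13 J/m³.
5.87e-18 / 2.929e13 = 2.004e-31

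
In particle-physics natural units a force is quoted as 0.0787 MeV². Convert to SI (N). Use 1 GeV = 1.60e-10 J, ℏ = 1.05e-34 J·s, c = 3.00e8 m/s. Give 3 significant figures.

0.0640 N

Force is [E]/[L] = [E]²/(ℏc); restore (ℏc)⁻¹.
1 GeV² → 1/(ℏc) × (1 GeV in J)² = 8.13e5 N.
Convert the energy scale: 0.0787 MeV² = 7.87e-8 GeV².
Result: 7.87e-8 × 8.13e5 = 0.0640 N.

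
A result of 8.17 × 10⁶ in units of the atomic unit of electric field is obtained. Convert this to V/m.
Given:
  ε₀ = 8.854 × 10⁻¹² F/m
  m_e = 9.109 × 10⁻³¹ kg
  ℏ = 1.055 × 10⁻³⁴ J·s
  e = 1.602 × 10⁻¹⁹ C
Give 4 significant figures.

One atomic unit of electric field: E_au = E_h/(e a₀) = m_e²e⁵/((4πε₀)³ℏ⁴) = 5.131 × 10¹¹ V/m.
8.17 × 10⁶ × 5.131 × 10¹¹ V/m = 4.192 × 10¹⁸ V/m

4.192 × 10¹⁸ V/m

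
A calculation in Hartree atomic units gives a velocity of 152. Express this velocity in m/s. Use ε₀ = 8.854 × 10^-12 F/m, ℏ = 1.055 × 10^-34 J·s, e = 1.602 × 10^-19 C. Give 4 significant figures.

One atomic unit of velocity: v_au = e²/(4πε₀ℏ) = 2.186 × 10^6 m/s.
152 × 2.186 × 10^6 m/s = 3.323 × 10^8 m/s

3.323 × 10^8 m/s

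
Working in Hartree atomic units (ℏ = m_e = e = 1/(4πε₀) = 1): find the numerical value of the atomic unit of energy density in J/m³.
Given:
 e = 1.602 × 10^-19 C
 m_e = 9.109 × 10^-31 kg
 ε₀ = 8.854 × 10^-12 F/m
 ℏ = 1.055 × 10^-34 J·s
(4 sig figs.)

2.929 × 10^13 J/m³

From ℏ = m_e = e = 1/(4πε₀) = 1 the energy density scale is u_au = E_h/a₀³ = m_e⁴e¹⁰/((4πε₀)⁵ℏ⁸).
E_h = 4.354 × 10^-18 J
a₀ = 5.297 × 10^-11 m
E_h/a₀³ = 2.929 × 10^13 J/m³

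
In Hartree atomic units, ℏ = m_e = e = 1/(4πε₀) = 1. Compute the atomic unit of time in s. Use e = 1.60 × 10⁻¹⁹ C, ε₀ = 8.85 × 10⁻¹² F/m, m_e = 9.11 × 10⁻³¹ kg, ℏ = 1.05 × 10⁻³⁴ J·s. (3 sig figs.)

Dimensional analysis gives τ_au = (4πε₀)²ℏ³/(m_e e⁴).
E_h = 4.38 × 10⁻¹⁸ J
ℏ/E_h = 2.40 × 10⁻¹⁷ s

2.40 × 10⁻¹⁷ s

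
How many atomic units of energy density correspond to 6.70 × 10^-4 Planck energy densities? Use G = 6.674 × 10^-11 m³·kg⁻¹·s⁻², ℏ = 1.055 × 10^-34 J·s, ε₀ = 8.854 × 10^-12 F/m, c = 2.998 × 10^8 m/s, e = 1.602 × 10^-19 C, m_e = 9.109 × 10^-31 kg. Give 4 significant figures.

Planck energy density: u_P = c⁷/(ℏG²) = 4.632 × 10^113 J/m³
atomic unit of energy density: u_au = E_h/a₀³ = m_e⁴e¹⁰/((4πε₀)⁵ℏ⁸) = 2.929 × 10^13 J/m³
6.70 × 10^-4 × 4.632 × 10^113 / 2.929 × 10^13 = 1.060 × 10^97

1.060 × 10^97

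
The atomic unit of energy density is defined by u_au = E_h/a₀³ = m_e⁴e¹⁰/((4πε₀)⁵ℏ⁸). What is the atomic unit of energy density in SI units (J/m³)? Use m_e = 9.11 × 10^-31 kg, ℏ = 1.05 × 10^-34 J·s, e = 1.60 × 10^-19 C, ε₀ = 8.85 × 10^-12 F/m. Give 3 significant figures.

3.01 × 10^13 J/m³

u_au = E_h/a₀³ = m_e⁴e¹⁰/((4πε₀)⁵ℏ⁸)
E_h = 4.38 × 10^-18 J
a₀ = 5.26 × 10^-11 m
E_h/a₀³ = 3.01 × 10^13 J/m³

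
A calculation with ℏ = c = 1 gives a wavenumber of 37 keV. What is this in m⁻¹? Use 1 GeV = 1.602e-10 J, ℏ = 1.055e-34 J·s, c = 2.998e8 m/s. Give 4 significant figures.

Inverse length is [E]/(ℏc).
1 GeV → 1/(ℏc) × (1 GeV in J) = 5.065e15 m⁻¹.
Convert the energy scale: 37 keV = 3.70e-5 GeV.
Result: 3.70e-5 × 5.065e15 = 1.874e11 m⁻¹.

1.874e11 m⁻¹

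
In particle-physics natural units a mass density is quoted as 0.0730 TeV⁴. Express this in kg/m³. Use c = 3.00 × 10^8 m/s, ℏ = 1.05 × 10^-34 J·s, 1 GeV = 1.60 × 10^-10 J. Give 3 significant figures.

1.70 × 10^31 kg/m³

Mass density is [E]/(c²[L]³) = [E]⁴/(ℏ³c⁵).
1 GeV⁴ → 1/(ℏ³c⁵) × (1 GeV in J)⁴ = 2.33 × 10^20 kg/m³.
Convert the energy scale: 0.0730 TeV⁴ = 7.30 × 10^10 GeV⁴.
Result: 7.30 × 10^10 × 2.33 × 10^20 = 1.70 × 10^31 kg/m³.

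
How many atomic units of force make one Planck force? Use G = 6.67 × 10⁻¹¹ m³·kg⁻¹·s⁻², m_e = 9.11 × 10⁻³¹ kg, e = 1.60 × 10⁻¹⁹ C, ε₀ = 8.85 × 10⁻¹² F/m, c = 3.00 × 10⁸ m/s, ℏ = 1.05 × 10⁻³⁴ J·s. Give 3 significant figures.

Planck force: F_P = c⁴/G = 1.21 × 10⁴⁴ N
atomic unit of force: F_au = E_h/a₀ = m_e²e⁶/((4πε₀)³ℏ⁴) = 8.33 × 10⁻⁸ N
ratio = 1.21 × 10⁴⁴ / 8.33 × 10⁻⁸ = 1.46 × 10⁵¹

1.46 × 10⁵¹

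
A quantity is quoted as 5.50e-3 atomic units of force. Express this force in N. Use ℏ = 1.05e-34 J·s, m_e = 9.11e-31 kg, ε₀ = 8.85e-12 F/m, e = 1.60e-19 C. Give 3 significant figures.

4.58e-10 N

One atomic unit of force: F_au = E_h/a₀ = m_e²e⁶/((4πε₀)³ℏ⁴) = 8.33e-8 N.
5.50e-3 × 8.33e-8 N = 4.58e-10 N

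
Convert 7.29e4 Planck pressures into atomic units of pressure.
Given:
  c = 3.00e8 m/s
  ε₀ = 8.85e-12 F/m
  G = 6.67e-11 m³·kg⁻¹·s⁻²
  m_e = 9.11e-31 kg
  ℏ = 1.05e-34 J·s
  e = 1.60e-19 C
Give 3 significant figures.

Planck pressure: p_P = c⁷/(ℏG²) = 4.68e113 Pa
atomic unit of pressure: P_au = E_h/a₀³ = m_e⁴e¹⁰/((4πε₀)⁵ℏ⁸) = 3.01e13 Pa
7.29e4 × 4.68e113 / 3.01e13 = 1.13e105

1.13e105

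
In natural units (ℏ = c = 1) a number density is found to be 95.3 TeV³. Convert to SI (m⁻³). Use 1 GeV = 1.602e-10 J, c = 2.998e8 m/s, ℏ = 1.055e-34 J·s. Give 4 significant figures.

1.238e58 m⁻³

Number density is [L]⁻³ = [E]³/(ℏc)³.
1 GeV³ → 1/(ℏc)³ × (1 GeV in J)³ = 1.299e47 m⁻³.
Convert the energy scale: 95.3 TeV³ = 9.53e10 GeV³.
Result: 9.53e10 × 1.299e47 = 1.238e58 m⁻³.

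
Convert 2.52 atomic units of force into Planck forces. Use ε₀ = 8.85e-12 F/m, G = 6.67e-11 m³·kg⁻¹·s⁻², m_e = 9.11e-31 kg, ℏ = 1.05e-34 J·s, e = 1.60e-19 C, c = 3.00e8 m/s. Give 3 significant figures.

1.73e-51

atomic unit of force: F_au = E_h/a₀ = m_e²e⁶/((4πε₀)³ℏ⁴) = 8.33e-8 N
Planck force: F_P = c⁴/G = 1.21e44 N
2.52 × 8.33e-8 / 1.21e44 = 1.73e-51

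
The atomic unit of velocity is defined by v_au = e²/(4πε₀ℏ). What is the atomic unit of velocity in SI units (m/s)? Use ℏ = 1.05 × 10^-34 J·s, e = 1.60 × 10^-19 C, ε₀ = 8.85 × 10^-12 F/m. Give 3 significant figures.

2.19 × 10^6 m/s

v_au = e²/(4πε₀ℏ)
  = 2.56 × 10^-38 / 1.17 × 10^-44
  = 2.19 × 10^6 m/s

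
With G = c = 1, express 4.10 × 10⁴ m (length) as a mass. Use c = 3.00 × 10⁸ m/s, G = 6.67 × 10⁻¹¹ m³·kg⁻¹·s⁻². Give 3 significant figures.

5.53 × 10³¹ kg

Length → mass via c²/G.
4.10 × 10⁴ m × (c²/G) = 5.53 × 10³¹ kg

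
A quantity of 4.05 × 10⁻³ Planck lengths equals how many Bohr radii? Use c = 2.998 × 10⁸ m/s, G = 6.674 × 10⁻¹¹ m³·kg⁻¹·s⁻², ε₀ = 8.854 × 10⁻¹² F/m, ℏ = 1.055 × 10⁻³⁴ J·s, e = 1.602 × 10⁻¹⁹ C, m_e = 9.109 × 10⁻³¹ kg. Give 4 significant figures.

Planck length: ℓ_P = √(ℏG/c³) = 1.616 × 10⁻³⁵ m
Bohr radius: a₀ = 4πε₀ℏ²/(m_e e²) = 5.297 × 10⁻¹¹ m
4.05 × 10⁻³ × 1.616 × 10⁻³⁵ / 5.297 × 10⁻¹¹ = 1.236 × 10⁻²⁷

1.236 × 10⁻²⁷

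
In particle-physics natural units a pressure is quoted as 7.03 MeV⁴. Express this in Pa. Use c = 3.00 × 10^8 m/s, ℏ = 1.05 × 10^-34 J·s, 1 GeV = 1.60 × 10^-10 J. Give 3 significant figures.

1.47 × 10^26 Pa

Pressure is [E]/[L]³ = [E]⁴/(ℏc)³.
1 GeV⁴ → 1/(ℏc)³ × (1 GeV in J)⁴ = 2.10 × 10^37 Pa.
Convert the energy scale: 7.03 MeV⁴ = 7.03 × 10^-12 GeV⁴.
Result: 7.03 × 10^-12 × 2.10 × 10^37 = 1.47 × 10^26 Pa.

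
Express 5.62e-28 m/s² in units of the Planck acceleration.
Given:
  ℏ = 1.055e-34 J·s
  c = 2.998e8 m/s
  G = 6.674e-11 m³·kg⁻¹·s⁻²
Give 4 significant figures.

1.011e-79

Planck acceleration: a_P = √(c⁷/(ℏG)) = 5.560e51 m/s².
5.62e-28 / 5.560e51 = 1.011e-79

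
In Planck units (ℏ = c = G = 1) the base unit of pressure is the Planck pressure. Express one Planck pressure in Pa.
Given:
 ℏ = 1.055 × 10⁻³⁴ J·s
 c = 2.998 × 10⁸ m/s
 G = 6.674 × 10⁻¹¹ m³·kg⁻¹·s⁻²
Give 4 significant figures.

4.632 × 10¹¹³ Pa

p_P = c⁷/(ℏG²)
  = 2.177 × 10⁵⁹ / 4.699 × 10⁻⁵⁵
  = 4.632 × 10¹¹³ Pa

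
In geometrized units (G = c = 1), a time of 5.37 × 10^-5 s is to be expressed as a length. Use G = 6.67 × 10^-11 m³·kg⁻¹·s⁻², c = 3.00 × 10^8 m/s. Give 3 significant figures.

1.61 × 10^4 m

Time → length via c.
5.37 × 10^-5 s × (c) = 1.61 × 10^4 m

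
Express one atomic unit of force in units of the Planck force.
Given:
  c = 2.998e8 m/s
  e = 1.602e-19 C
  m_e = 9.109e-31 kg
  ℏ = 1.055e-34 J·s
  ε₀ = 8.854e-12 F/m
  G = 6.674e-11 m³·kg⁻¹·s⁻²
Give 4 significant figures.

atomic unit of force: F_au = E_h/a₀ = m_e²e⁶/((4πε₀)³ℏ⁴) = 8.220e-8 N
Planck force: F_P = c⁴/G = 1.210e44 N
ratio = 8.220e-8 / 1.210e44 = 6.791e-52

6.791e-52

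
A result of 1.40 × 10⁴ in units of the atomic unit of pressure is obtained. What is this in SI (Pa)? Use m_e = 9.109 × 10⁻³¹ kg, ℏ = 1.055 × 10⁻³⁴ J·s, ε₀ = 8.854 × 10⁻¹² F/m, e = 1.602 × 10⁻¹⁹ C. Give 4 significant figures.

4.101 × 10¹⁷ Pa

One atomic unit of pressure: P_au = E_h/a₀³ = m_e⁴e¹⁰/((4πε₀)⁵ℏ⁸) = 2.929 × 10¹³ Pa.
1.40 × 10⁴ × 2.929 × 10¹³ Pa = 4.101 × 10¹⁷ Pa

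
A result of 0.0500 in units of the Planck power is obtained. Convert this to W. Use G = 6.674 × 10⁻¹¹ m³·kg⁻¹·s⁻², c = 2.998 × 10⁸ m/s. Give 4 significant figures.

One Planck power: P_P = c⁵/G = 3.629 × 10⁵² W.
0.0500 × 3.629 × 10⁵² W = 1.814 × 10⁵¹ W

1.814 × 10⁵¹ W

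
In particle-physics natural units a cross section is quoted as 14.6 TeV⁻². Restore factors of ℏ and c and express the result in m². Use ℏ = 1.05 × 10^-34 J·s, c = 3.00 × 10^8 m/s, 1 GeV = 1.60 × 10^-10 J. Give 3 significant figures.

5.66 × 10^-37 m²

Area is [L]² = [E]⁻²·(ℏc)²; restore (ℏc)².
1 GeV⁻² → (ℏc)² × (1 GeV in J)⁻² = 3.88 × 10^-32 m².
Convert the energy scale: 14.6 TeV⁻² = 1.46 × 10^-5 GeV⁻².
Result: 1.46 × 10^-5 × 3.88 × 10^-32 = 5.66 × 10^-37 m².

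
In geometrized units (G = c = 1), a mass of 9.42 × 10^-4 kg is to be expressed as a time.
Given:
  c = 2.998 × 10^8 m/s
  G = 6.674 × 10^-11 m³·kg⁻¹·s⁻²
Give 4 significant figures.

Mass → time via G/c³.
9.42 × 10^-4 kg × (G/c³) = 2.333 × 10^-39 s

2.333 × 10^-39 s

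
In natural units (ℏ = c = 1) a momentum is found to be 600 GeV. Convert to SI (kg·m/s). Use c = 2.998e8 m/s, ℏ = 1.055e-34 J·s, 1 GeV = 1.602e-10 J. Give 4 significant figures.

3.206e-16 kg·m/s

Momentum is [E]/c; divide by c.
1 GeV → 1/c × (1 GeV in J) = 5.344e-19 kg·m/s.
Result: 600 × 5.344e-19 = 3.206e-16 kg·m/s.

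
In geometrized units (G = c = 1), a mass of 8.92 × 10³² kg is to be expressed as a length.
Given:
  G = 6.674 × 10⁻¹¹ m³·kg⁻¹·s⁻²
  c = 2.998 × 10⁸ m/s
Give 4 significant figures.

6.624 × 10⁵ m

In G = c = 1 units mass has dimensions of length; the conversion factor is G/c².
8.92 × 10³² kg × (G/c²) = 6.624 × 10⁵ m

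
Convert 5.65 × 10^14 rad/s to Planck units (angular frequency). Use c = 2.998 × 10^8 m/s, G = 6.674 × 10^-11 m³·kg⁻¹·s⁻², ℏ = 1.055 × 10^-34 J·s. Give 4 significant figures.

Planck angular frequency: ω_P = √(c⁵/(ℏG)) = 1.855 × 10^43 rad/s.
5.65 × 10^14 / 1.855 × 10^43 = 3.046 × 10^-29

3.046 × 10^-29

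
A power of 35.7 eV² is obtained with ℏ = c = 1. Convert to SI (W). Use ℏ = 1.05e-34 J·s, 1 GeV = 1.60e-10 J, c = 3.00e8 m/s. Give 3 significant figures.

8.70e-3 W

Power is [E]/[T] = [E]²/ℏ.
1 GeV² → 1/ℏ × (1 GeV in J)² = 2.44e14 W.
Convert the energy scale: 35.7 eV² = 3.57e-17 GeV².
Result: 3.57e-17 × 2.44e14 = 8.70e-3 W.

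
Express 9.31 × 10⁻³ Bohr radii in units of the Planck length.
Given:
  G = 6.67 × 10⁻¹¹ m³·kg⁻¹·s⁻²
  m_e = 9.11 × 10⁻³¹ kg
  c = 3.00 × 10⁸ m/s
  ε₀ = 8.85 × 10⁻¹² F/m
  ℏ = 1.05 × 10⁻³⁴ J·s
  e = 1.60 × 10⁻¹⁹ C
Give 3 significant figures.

Bohr radius: a₀ = 4πε₀ℏ²/(m_e e²) = 5.26 × 10⁻¹¹ m
Planck length: ℓ_P = √(ℏG/c³) = 1.61 × 10⁻³⁵ m
9.31 × 10⁻³ × 5.26 × 10⁻¹¹ / 1.61 × 10⁻³⁵ = 3.04 × 10²²

3.04 × 10²²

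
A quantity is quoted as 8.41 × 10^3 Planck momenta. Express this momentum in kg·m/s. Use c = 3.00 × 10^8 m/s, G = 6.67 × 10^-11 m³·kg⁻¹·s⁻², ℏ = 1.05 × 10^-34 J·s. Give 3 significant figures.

One Planck momentum: p_P = √(ℏc³/G) = 6.52 kg·m/s.
8.41 × 10^3 × 6.52 kg·m/s = 5.48 × 10^4 kg·m/s

5.48 × 10^4 kg·m/s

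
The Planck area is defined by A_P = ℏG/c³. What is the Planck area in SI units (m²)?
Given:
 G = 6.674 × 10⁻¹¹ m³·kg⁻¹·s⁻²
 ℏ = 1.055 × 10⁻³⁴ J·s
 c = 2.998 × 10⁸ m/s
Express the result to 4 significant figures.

2.613 × 10⁻⁷⁰ m²

A_P = ℏG/c³
  = 7.041 × 10⁻⁴⁵ / 2.695 × 10²⁵
  = 2.613 × 10⁻⁷⁰ m²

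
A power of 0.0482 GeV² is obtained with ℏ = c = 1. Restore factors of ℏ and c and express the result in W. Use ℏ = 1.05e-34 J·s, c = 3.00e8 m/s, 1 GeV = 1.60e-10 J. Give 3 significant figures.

Power is [E]/[T] = [E]²/ℏ.
1 GeV² → 1/ℏ × (1 GeV in J)² = 2.44e14 W.
Result: 0.0482 × 2.44e14 = 1.18e13 W.

1.18e13 W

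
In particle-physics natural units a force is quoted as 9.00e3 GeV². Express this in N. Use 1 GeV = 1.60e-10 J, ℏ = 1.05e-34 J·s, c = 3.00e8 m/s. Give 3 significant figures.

7.31e9 N

Force is [E]/[L] = [E]²/(ℏc); restore (ℏc)⁻¹.
1 GeV² → 1/(ℏc) × (1 GeV in J)² = 8.13e5 N.
Result: 9.00e3 × 8.13e5 = 7.31e9 N.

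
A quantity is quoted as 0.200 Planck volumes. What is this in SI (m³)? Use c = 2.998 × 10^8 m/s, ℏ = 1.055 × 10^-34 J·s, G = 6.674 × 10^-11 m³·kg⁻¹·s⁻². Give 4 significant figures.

8.448 × 10^-106 m³

One Planck volume: V_P = (ℏG/c³)^(3/2) = 4.224 × 10^-105 m³.
0.200 × 4.224 × 10^-105 m³ = 8.448 × 10^-106 m³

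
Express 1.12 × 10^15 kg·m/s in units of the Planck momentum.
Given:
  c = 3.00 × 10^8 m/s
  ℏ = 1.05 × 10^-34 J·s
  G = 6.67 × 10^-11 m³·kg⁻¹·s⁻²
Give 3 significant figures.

1.72 × 10^14

Planck momentum: p_P = √(ℏc³/G) = 6.52 kg·m/s.
1.12 × 10^15 / 6.52 = 1.72 × 10^14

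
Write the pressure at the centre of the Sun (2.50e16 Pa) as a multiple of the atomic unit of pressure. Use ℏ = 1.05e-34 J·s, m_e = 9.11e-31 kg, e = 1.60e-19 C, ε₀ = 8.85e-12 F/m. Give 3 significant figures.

830

atomic unit of pressure: P_au = E_h/a₀³ = m_e⁴e¹⁰/((4πε₀)⁵ℏ⁸) = 3.01e13 Pa.
2.50e16 / 3.01e13 = 830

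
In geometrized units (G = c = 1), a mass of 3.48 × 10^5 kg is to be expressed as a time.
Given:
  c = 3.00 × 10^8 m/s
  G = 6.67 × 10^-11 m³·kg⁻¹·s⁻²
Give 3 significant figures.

Mass → time via G/c³.
3.48 × 10^5 kg × (G/c³) = 8.60 × 10^-31 s

8.60 × 10^-31 s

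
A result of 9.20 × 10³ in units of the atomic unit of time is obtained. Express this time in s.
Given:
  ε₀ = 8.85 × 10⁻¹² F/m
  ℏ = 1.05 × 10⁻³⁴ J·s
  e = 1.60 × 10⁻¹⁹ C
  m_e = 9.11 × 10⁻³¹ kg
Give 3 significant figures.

2.21 × 10⁻¹³ s

One atomic unit of time: τ_au = (4πε₀)²ℏ³/(m_e e⁴) = 2.40 × 10⁻¹⁷ s.
9.20 × 10³ × 2.40 × 10⁻¹⁷ s = 2.21 × 10⁻¹³ s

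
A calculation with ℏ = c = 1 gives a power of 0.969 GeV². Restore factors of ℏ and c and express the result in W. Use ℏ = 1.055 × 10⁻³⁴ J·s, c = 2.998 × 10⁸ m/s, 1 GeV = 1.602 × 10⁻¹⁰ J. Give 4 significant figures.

Power is [E]/[T] = [E]²/ℏ.
1 GeV² → 1/ℏ × (1 GeV in J)² = 2.433 × 10¹⁴ W.
Result: 0.969 × 2.433 × 10¹⁴ = 2.357 × 10¹⁴ W.

2.357 × 10¹⁴ W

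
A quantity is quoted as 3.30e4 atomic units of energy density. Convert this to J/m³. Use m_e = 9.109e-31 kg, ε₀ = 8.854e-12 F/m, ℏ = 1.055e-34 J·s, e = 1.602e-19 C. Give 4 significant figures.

9.666e17 J/m³

One atomic unit of energy density: u_au = E_h/a₀³ = m_e⁴e¹⁰/((4πε₀)⁵ℏ⁸) = 2.929e13 J/m³.
3.30e4 × 2.929e13 J/m³ = 9.666e17 J/m³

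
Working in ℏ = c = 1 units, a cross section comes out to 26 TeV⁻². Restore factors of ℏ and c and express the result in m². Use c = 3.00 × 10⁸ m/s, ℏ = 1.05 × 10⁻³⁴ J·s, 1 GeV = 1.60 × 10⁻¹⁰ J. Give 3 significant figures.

1.01 × 10⁻³⁶ m²

Area is [L]² = [E]⁻²·(ℏc)²; restore (ℏc)².
1 GeV⁻² → (ℏc)² × (1 GeV in J)⁻² = 3.88 × 10⁻³² m².
Convert the energy scale: 26 TeV⁻² = 2.60 × 10⁻⁵ GeV⁻².
Result: 2.60 × 10⁻⁵ × 3.88 × 10⁻³² = 1.01 × 10⁻³⁶ m².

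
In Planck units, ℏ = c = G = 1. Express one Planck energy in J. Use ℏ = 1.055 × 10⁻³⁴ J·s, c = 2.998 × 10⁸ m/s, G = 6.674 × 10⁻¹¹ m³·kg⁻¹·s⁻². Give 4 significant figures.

The unique combination of the constants set to 1 with dimensions of energy is E_P = √(ℏc⁵/G).
  = √(3.828 × 10¹⁸)
  = 1.957 × 10⁹ J

1.957 × 10⁹ J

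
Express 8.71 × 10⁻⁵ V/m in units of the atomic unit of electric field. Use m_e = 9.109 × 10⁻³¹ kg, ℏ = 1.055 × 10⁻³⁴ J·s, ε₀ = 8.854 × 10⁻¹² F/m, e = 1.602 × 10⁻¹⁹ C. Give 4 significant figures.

1.698 × 10⁻¹⁶

atomic unit of electric field: E_au = E_h/(e a₀) = m_e²e⁵/((4πε₀)³ℏ⁴) = 5.131 × 10¹¹ V/m.
8.71 × 10⁻⁵ / 5.131 × 10¹¹ = 1.698 × 10⁻¹⁶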